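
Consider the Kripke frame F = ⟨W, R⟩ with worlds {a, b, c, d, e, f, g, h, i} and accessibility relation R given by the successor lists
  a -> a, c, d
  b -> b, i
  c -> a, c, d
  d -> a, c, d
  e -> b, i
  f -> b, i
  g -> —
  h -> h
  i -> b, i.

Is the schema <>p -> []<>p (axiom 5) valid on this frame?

Yes

The schema 5 characterises exactly the Euclidean frames.
Euclidean: yes — any two successors of a common world are R-related.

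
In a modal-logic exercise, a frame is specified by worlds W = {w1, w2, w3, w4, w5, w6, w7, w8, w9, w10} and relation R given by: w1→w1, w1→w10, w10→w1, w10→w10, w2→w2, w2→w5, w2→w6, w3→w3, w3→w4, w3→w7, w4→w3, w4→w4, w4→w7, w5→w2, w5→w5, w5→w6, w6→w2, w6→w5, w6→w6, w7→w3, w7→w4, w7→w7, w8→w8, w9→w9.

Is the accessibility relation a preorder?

Yes

Reflexive: yes — every world is R-related to itself.
Transitive: yes — every two-step R-path is closed by a direct edge.
So R is a preorder.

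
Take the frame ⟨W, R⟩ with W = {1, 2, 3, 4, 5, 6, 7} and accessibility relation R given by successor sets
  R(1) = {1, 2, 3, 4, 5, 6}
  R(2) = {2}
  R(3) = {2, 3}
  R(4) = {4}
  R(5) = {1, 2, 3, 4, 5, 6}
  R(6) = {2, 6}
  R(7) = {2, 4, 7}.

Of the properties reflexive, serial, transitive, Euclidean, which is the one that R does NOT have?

Euclidean

Reflexive: yes — every world is R-related to itself.
Serial: yes — every world has a successor (e.g. 1 R 1).
Transitive: yes — every two-step R-path is closed by a direct edge.
Euclidean: no — 1 R 2 and 1 R 3, but not 2 R 3.
Only Euclidean fails.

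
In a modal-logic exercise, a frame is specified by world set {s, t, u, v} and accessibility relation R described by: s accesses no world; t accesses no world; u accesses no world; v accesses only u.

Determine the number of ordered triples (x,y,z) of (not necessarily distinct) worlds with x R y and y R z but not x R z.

0

R is transitive; there are no such tuples.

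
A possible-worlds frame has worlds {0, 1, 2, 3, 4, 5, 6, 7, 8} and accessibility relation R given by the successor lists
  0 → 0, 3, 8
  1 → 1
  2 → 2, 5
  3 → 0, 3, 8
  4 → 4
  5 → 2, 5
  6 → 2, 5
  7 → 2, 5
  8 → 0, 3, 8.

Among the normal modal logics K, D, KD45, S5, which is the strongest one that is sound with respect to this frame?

KD45

Serial (axiom D): yes — every world has a successor (e.g. 0 R 0).
Euclidean (axiom 5): yes — any two successors of a common world are R-related.
Transitive (axiom 4): yes — every two-step R-path is closed by a direct edge.
Reflexive (axiom T): no — 6 is not related to itself.
So F validates K, D, KD45; S5 would additionally require R to be reflexive. The strongest is KD45.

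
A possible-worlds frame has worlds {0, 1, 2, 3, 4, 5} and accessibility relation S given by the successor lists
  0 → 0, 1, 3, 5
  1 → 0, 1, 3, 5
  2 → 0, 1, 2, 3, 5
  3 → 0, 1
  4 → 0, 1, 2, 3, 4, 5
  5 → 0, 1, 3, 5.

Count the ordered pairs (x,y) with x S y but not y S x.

Enumerating: (2,0), (2,1), (2,3), (2,5), (4,0), (4,1), (4,2), (4,3), (4,5), (5,3).

10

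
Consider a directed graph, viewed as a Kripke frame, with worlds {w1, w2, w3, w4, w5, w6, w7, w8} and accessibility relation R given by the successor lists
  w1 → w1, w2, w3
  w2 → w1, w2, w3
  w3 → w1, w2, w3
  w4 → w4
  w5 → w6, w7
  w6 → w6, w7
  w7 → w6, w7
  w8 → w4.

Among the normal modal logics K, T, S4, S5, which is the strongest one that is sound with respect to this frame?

Reflexive (axiom T): no — w5 is not related to itself.
Transitive (axiom 4): yes — every two-step R-path is closed by a direct edge.
Euclidean (axiom 5): yes — any two successors of a common world are R-related.
So F validates K; T would additionally require R to be reflexive. The strongest is K.

K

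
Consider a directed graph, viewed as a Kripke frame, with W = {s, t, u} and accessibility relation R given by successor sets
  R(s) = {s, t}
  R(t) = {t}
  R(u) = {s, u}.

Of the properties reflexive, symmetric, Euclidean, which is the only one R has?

Reflexive: yes — every world is R-related to itself.
Symmetric: no — s R t but not t R s.
Euclidean: no — s R t and s R s, but not t R s.
Only reflexive holds.

reflexive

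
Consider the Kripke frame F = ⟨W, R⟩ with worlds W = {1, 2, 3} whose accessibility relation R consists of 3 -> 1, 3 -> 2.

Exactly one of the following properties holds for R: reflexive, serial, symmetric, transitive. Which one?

transitive

Reflexive: no — 1 is not related to itself.
Serial: no — 1 has no R-successor.
Symmetric: no — 3 R 1 but not 1 R 3.
Transitive: yes — every two-step R-path is closed by a direct edge.
Only transitive holds.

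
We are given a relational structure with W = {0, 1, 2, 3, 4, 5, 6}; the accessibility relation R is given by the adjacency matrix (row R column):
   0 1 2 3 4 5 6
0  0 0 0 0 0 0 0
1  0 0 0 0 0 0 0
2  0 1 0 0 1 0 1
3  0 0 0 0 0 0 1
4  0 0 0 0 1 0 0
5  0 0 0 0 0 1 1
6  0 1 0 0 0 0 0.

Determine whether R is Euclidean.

No

Euclidean: no — 2 R 1 and 2 R 4, but not 1 R 4.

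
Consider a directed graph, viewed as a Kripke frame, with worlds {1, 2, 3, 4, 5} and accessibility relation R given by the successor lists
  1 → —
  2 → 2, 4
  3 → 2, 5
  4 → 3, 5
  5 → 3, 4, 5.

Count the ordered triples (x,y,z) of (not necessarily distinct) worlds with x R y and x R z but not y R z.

8

Enumerating: (2,4,2), (2,4,4), (3,2,5), (3,5,2), (4,3,3), (5,3,3), (5,3,4), (5,4,4).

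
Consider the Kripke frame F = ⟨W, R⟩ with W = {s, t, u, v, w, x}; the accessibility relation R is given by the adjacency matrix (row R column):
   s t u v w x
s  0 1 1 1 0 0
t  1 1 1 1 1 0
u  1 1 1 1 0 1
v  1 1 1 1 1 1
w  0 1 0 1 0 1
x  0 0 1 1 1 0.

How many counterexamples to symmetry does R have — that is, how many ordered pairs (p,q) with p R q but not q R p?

R is symmetric; there are no such tuples.

0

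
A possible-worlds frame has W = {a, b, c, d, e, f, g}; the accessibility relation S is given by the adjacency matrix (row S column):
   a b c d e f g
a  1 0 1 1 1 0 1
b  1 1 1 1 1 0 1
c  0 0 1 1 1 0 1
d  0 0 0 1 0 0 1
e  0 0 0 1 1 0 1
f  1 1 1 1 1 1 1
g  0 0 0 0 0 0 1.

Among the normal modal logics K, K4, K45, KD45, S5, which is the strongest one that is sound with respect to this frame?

Transitive (axiom 4): yes — every two-step S-path is closed by a direct edge.
Euclidean (axiom 5): no — a S d and a S c, but not d S c.
Serial (axiom D): yes — every world has a successor (e.g. a S a).
Reflexive (axiom T): yes — every world is S-related to itself.
So F validates K, K4; K45 would additionally require S to be Euclidean. The strongest is K4.

K4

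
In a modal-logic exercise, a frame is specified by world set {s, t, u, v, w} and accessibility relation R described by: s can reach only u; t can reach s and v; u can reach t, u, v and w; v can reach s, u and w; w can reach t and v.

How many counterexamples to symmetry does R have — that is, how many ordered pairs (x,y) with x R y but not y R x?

Enumerating: (s,u), (t,s), (t,v), (u,t), (u,w), (v,s), (w,t).

7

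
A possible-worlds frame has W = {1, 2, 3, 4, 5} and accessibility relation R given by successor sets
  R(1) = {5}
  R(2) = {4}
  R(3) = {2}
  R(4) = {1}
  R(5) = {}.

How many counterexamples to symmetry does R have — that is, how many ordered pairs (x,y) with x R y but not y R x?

4

Enumerating: (1,5), (2,4), (3,2), (4,1).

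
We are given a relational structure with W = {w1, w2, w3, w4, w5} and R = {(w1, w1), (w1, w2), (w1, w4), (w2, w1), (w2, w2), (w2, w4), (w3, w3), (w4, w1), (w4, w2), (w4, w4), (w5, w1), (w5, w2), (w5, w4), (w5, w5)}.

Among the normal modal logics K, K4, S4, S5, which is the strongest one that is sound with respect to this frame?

S4

Transitive (axiom 4): yes — every two-step R-path is closed by a direct edge.
Reflexive (axiom T): yes — every world is R-related to itself.
Euclidean (axiom 5): no — w5 R w1 and w5 R w5, but not w1 R w5.
So F validates K, K4, S4; S5 would additionally require R to be Euclidean. The strongest is S4.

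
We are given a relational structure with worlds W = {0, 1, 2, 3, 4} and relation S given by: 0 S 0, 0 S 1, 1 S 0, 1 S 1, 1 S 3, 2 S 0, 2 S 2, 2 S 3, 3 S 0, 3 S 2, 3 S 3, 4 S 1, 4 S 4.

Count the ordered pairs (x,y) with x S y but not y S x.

Enumerating: (1,3), (2,0), (3,0), (4,1).

4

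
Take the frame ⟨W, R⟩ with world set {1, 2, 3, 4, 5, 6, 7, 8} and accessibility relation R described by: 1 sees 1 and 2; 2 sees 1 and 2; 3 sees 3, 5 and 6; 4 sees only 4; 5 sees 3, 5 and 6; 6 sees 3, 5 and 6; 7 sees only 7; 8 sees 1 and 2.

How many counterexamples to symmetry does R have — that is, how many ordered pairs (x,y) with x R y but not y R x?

Enumerating: (8,1), (8,2).

2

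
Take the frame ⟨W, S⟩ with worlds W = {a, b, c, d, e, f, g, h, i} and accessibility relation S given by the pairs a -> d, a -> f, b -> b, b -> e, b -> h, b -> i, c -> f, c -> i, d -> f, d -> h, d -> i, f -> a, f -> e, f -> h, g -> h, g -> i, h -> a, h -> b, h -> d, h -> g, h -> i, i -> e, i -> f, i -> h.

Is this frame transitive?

Transitive: no — a S d and d S h, but not a S h.

No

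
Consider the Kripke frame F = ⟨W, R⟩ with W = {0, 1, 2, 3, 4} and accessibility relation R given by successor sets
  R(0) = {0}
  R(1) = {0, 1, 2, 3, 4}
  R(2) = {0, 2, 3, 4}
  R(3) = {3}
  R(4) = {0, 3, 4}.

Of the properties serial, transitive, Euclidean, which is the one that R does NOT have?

Serial: yes — every world has a successor (e.g. 0 R 0).
Transitive: yes — every two-step R-path is closed by a direct edge.
Euclidean: no — 1 R 0 and 1 R 2, but not 0 R 2.
Only Euclidean fails.

Euclidean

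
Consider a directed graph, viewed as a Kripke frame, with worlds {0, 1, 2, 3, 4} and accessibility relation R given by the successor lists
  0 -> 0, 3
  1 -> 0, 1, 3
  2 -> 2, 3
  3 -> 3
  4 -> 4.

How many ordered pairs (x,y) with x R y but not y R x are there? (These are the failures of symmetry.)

Enumerating: (0,3), (1,0), (1,3), (2,3).

4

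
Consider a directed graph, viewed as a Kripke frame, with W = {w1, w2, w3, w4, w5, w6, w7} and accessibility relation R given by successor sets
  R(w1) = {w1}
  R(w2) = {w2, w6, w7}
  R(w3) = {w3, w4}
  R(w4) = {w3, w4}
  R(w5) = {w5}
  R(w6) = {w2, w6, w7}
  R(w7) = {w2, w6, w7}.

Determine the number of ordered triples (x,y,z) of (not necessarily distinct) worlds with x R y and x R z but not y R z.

0

R is Euclidean; there are no such tuples.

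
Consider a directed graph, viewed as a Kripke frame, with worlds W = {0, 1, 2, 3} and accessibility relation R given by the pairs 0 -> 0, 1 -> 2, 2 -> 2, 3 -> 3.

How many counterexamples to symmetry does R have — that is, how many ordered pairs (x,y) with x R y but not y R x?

Enumerating: (1,2).

1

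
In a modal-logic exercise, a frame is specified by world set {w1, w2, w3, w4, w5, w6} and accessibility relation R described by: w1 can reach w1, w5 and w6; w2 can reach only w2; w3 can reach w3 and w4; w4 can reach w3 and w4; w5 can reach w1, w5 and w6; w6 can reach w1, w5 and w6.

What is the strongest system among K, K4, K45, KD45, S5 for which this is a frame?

Transitive (axiom 4): yes — every two-step R-path is closed by a direct edge.
Euclidean (axiom 5): yes — any two successors of a common world are R-related.
Serial (axiom D): yes — every world has a successor (e.g. w1 R w1).
Reflexive (axiom T): yes — every world is R-related to itself.
So F validates K, K4, K45, KD45, S5. The strongest is S5.

S5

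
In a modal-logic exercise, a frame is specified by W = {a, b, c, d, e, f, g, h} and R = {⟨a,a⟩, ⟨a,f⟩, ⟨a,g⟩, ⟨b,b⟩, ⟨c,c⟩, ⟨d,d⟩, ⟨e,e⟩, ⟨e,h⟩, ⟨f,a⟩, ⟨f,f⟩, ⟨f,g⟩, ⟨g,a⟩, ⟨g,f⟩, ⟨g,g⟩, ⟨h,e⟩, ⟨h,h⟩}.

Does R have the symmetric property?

Symmetric: yes — every pair in R has its reverse in R.

Yes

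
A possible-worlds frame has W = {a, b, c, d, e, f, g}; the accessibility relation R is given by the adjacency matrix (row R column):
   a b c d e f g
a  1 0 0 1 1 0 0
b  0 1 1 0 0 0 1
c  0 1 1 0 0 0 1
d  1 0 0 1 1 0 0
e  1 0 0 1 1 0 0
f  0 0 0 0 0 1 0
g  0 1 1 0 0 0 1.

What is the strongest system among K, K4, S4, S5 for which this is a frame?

Transitive (axiom 4): yes — every two-step R-path is closed by a direct edge.
Reflexive (axiom T): yes — every world is R-related to itself.
Euclidean (axiom 5): yes — any two successors of a common world are R-related.
So F validates K, K4, S4, S5. The strongest is S5.

S5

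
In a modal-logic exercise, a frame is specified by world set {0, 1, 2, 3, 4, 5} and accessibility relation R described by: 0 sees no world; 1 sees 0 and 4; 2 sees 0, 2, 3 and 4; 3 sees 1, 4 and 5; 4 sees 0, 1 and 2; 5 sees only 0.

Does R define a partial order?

Reflexive: no — 0 is not related to itself.
Transitive: no — 1 R 4 and 4 R 2, but not 1 R 2.
Antisymmetric: no — 1 R 4 and 4 R 1 with 1 ≠ 4.
So R is not a partial order.

No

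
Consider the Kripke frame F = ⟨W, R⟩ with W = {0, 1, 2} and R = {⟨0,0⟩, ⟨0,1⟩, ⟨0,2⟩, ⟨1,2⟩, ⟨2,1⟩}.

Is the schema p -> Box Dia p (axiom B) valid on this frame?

By correspondence theory, B is valid on a frame iff R is symmetric.
Symmetric: no — 0 R 1 but not 1 R 0.

No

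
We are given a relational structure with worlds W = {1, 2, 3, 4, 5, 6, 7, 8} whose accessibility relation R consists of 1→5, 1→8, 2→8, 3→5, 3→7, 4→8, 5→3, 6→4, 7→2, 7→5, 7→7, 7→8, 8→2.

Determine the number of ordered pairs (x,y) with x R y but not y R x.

Enumerating: (1,5), (1,8), (3,7), (4,8), (6,4), (7,2), (7,5), (7,8).

8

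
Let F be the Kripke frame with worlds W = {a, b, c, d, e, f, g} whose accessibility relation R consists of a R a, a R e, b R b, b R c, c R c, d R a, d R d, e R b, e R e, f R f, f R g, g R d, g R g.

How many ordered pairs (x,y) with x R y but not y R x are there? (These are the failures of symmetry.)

Enumerating: (a,e), (b,c), (d,a), (e,b), (f,g), (g,d).

6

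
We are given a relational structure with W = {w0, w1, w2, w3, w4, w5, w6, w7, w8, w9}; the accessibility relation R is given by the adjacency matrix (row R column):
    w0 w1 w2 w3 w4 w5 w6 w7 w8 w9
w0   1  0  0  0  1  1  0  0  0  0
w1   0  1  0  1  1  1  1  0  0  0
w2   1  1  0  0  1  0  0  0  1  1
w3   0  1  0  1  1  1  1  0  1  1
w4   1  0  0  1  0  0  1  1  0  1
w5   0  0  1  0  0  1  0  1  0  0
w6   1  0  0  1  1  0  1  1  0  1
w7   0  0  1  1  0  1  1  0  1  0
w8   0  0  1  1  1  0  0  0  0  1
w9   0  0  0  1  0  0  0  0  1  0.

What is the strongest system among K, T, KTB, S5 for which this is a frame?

K

Reflexive (axiom T): no — w2 is not related to itself.
Symmetric (axiom B): no — w0 R w5 but not w5 R w0.
Euclidean (axiom 5): no — w0 R w4 and w0 R w5, but not w4 R w5.
So F validates K; T would additionally require R to be reflexive. The strongest is K.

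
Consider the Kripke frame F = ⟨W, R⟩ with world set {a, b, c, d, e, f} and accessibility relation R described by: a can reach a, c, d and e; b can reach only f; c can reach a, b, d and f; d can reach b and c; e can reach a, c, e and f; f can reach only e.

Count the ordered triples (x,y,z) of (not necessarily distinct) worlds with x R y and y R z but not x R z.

Enumerating: (a,c,b), (a,c,f), (a,d,b), (a,e,f), (b,f,e), (c,a,c), (c,a,e), (c,d,c), (c,f,e), (d,b,f), (d,c,a), (d,c,d), … and 7 more.
Total: 19.

19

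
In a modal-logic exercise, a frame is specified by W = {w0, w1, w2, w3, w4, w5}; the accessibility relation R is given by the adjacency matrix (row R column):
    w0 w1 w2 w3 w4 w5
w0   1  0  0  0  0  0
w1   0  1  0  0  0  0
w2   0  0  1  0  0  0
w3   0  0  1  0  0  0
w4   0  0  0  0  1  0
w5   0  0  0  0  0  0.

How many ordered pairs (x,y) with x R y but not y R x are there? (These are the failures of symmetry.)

Enumerating: (w3,w2).

1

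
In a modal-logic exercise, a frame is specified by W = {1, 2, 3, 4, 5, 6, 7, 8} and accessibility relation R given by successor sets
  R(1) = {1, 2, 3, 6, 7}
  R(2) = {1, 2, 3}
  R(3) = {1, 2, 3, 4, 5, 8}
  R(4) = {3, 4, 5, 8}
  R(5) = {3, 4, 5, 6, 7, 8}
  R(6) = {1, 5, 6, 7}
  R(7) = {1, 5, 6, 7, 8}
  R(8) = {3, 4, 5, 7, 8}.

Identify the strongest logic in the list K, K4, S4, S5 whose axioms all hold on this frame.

Transitive (axiom 4): no — 1 R 3 and 3 R 4, but not 1 R 4.
Reflexive (axiom T): yes — every world is R-related to itself.
Euclidean (axiom 5): no — 1 R 2 and 1 R 6, but not 2 R 6.
So F validates K; K4 would additionally require R to be transitive. The strongest is K.

K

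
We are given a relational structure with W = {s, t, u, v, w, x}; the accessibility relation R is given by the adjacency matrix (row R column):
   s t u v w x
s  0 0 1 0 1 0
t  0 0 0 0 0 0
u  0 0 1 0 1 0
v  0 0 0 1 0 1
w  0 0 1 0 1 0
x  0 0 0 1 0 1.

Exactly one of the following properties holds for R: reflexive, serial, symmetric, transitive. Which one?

transitive

Reflexive: no — s is not related to itself.
Serial: no — t has no R-successor.
Symmetric: no — s R u but not u R s.
Transitive: yes — every two-step R-path is closed by a direct edge.
Only transitive holds.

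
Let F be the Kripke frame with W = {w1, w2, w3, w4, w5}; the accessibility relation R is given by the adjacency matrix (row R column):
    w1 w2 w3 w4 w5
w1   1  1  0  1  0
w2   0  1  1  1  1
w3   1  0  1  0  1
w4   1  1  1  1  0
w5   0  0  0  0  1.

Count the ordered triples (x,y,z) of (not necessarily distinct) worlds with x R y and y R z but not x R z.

9

Enumerating: (w1,w2,w3), (w1,w2,w5), (w1,w4,w3), (w2,w3,w1), (w2,w4,w1), (w3,w1,w2), (w3,w1,w4), (w4,w2,w5), (w4,w3,w5).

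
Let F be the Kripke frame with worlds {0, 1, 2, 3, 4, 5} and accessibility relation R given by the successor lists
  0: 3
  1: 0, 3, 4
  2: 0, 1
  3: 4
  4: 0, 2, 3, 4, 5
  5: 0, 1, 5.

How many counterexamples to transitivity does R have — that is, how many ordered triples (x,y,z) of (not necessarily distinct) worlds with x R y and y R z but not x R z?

Enumerating: (0,3,4), (1,4,2), (1,4,5), (2,0,3), (2,1,3), (2,1,4), (3,4,0), (3,4,2), (3,4,3), (3,4,5), (4,2,1), (4,5,1), (5,0,3), (5,1,3), (5,1,4).

15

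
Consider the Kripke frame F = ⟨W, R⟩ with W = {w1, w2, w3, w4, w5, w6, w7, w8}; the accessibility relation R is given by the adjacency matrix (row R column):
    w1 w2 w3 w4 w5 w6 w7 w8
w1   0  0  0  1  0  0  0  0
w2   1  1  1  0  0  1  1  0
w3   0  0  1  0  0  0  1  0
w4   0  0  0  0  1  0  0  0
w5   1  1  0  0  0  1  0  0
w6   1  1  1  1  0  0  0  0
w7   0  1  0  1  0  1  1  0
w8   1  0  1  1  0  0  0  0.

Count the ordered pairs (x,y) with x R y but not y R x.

16

Enumerating: (w1,w4), (w2,w1), (w2,w3), (w3,w7), (w4,w5), (w5,w1), (w5,w2), (w5,w6), (w6,w1), (w6,w3), (w6,w4), (w7,w4), (w7,w6), (w8,w1), (w8,w3), (w8,w4).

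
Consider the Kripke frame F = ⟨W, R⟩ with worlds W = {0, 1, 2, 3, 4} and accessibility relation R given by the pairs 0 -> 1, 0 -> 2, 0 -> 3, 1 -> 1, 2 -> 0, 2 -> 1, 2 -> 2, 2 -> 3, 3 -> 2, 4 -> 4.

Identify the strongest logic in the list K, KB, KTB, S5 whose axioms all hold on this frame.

Symmetric (axiom B): no — 0 R 1 but not 1 R 0.
Reflexive (axiom T): no — 0 is not related to itself.
Euclidean (axiom 5): no — 0 R 1 and 0 R 2, but not 1 R 2.
So F validates K; KB would additionally require R to be symmetric. The strongest is K.

K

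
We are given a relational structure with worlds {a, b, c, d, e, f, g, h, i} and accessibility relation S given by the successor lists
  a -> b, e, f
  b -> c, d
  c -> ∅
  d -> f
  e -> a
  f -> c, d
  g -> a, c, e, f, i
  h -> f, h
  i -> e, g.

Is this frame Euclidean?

No

Euclidean: no — a S b and a S e, but not b S e.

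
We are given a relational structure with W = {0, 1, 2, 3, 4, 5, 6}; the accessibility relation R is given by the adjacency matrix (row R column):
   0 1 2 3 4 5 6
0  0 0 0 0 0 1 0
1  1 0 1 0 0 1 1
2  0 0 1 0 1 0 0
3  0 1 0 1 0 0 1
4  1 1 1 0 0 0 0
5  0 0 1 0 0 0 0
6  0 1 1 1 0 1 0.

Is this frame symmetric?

No

Symmetric: no — 0 R 5 but not 5 R 0.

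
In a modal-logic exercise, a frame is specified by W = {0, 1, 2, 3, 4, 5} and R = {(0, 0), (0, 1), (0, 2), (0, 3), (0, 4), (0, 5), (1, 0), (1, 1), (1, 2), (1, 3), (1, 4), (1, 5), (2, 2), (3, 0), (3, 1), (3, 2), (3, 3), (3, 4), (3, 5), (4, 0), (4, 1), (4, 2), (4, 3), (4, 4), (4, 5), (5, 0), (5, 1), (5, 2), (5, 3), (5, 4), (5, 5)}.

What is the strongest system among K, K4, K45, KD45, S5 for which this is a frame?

K4

Transitive (axiom 4): yes — every two-step R-path is closed by a direct edge.
Euclidean (axiom 5): no — 0 R 2 and 0 R 1, but not 2 R 1.
Serial (axiom D): yes — every world has a successor (e.g. 0 R 0).
Reflexive (axiom T): yes — every world is R-related to itself.
So F validates K, K4; K45 would additionally require R to be Euclidean. The strongest is K4.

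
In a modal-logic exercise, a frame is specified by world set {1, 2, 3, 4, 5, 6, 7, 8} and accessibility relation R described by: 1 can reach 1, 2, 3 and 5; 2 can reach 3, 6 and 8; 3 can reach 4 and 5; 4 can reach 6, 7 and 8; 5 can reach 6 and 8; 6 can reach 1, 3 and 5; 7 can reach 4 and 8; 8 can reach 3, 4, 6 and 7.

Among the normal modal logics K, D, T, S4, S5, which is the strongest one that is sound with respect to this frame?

Serial (axiom D): yes — every world has a successor (e.g. 1 R 1).
Reflexive (axiom T): no — 2 is not related to itself.
Transitive (axiom 4): no — 1 R 2 and 2 R 6, but not 1 R 6.
Euclidean (axiom 5): no — 1 R 2 and 1 R 5, but not 2 R 5.
So F validates K, D; T would additionally require R to be reflexive. The strongest is D.

D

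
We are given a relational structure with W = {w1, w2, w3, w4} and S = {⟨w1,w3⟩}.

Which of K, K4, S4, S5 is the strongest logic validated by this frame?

Transitive (axiom 4): yes — every two-step S-path is closed by a direct edge.
Reflexive (axiom T): no — w1 is not related to itself.
Euclidean (axiom 5): no — w1 S w3 and w1 S w3, but not w3 S w3.
So F validates K, K4; S4 would additionally require S to be reflexive. The strongest is K4.

K4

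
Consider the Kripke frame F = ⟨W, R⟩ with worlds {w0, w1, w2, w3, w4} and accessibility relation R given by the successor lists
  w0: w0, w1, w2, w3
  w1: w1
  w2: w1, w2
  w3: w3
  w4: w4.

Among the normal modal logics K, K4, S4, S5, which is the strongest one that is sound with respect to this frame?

S4

Transitive (axiom 4): yes — every two-step R-path is closed by a direct edge.
Reflexive (axiom T): yes — every world is R-related to itself.
Euclidean (axiom 5): no — w0 R w1 and w0 R w2, but not w1 R w2.
So F validates K, K4, S4; S5 would additionally require R to be Euclidean. The strongest is S4.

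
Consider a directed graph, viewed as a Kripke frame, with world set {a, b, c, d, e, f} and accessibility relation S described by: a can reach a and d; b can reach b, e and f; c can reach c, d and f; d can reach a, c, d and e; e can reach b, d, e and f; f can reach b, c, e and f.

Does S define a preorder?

Reflexive: yes — every world is S-related to itself.
Transitive: no — a S d and d S c, but not a S c.
So S is not a preorder.

No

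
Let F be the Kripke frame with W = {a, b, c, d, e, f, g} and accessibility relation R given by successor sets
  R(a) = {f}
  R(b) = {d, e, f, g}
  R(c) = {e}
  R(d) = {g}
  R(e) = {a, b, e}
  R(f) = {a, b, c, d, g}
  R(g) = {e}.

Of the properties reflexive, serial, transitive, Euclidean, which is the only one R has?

Reflexive: no — a is not related to itself.
Serial: yes — every world has a successor (e.g. a R f).
Transitive: no — a R f and f R b, but not a R b.
Euclidean: no — b R d and b R e, but not d R e.
Only serial holds.

serial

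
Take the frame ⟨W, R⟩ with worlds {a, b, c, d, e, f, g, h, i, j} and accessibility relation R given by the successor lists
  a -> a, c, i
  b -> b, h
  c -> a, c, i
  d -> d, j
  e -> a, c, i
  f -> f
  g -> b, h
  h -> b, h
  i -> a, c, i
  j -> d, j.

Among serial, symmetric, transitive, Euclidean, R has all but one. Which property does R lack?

Serial: yes — every world has a successor (e.g. a R a).
Symmetric: no — e R a but not a R e.
Transitive: yes — every two-step R-path is closed by a direct edge.
Euclidean: yes — any two successors of a common world are R-related.
Only symmetric fails.

symmetric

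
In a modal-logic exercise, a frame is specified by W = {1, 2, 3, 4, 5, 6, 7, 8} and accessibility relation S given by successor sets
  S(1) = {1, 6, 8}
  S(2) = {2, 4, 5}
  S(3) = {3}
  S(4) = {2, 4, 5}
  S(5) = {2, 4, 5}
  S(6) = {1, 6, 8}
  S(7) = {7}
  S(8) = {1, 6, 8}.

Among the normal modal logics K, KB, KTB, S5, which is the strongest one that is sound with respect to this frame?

S5

Symmetric (axiom B): yes — every pair in S has its reverse in S.
Reflexive (axiom T): yes — every world is S-related to itself.
Euclidean (axiom 5): yes — any two successors of a common world are S-related.
So F validates K, KB, KTB, S5. The strongest is S5.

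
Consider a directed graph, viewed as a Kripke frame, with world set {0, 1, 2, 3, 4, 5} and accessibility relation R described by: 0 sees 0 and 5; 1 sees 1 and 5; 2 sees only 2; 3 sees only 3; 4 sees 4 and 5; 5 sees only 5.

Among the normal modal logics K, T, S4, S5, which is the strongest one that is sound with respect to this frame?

S4

Reflexive (axiom T): yes — every world is R-related to itself.
Transitive (axiom 4): yes — every two-step R-path is closed by a direct edge.
Euclidean (axiom 5): no — 0 R 5 and 0 R 0, but not 5 R 0.
So F validates K, T, S4; S5 would additionally require R to be Euclidean. The strongest is S4.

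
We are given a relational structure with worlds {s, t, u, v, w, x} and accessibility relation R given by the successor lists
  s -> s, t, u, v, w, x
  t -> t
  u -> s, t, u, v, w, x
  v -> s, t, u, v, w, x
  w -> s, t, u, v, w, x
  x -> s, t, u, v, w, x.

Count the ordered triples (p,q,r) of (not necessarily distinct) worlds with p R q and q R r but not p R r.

R is transitive; there are no such tuples.

0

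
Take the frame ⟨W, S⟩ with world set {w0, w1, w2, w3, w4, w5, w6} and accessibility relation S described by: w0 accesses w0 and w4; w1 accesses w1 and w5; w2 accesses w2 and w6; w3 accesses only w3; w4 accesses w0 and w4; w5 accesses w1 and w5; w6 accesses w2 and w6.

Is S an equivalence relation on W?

Yes

Reflexive: yes — every world is S-related to itself.
Symmetric: yes — every pair in S has its reverse in S.
Transitive: yes — every two-step S-path is closed by a direct edge.
So S is an equivalence relation.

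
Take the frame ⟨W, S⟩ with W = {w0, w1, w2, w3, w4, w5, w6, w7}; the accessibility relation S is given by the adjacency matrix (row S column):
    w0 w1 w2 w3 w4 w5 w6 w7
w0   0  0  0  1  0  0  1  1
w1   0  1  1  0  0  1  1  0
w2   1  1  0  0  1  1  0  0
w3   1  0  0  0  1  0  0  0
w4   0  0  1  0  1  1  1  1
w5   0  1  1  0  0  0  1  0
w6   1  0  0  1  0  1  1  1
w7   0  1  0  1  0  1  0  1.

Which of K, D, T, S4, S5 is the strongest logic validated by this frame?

Serial (axiom D): yes — every world has a successor (e.g. w0 S w3).
Reflexive (axiom T): no — w0 is not related to itself.
Transitive (axiom 4): no — w0 S w3 and w3 S w4, but not w0 S w4.
Euclidean (axiom 5): no — w0 S w3 and w0 S w6, but not w3 S w6.
So F validates K, D; T would additionally require S to be reflexive. The strongest is D.

D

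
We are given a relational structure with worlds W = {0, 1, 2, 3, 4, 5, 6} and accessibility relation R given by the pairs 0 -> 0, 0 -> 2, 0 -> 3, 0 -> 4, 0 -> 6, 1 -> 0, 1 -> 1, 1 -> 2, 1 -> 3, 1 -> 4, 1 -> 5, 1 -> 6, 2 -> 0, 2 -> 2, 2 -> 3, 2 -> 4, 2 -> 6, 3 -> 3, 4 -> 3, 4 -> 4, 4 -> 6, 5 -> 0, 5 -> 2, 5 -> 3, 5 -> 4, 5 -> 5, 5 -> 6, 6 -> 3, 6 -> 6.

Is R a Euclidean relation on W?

Euclidean: no — 0 R 3 and 0 R 2, but not 3 R 2.

No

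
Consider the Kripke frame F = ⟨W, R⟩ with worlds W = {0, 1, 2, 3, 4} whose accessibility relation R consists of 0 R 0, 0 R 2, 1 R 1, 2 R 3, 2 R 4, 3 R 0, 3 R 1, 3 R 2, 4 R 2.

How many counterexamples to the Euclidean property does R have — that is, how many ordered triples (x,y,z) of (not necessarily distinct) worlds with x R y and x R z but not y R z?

Enumerating: (0,2,0), (0,2,2), (2,3,3), (2,3,4), (2,4,3), (2,4,4), (3,0,1), (3,1,0), (3,1,2), (3,2,0), (3,2,1), (3,2,2), (4,2,2).

13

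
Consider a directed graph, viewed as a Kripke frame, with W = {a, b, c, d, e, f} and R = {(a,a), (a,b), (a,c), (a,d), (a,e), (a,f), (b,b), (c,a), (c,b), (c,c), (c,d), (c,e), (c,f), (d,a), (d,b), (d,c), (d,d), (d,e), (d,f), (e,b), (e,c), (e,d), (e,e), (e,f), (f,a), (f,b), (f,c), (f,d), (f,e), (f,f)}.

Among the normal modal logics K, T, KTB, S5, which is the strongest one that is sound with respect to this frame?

Reflexive (axiom T): yes — every world is R-related to itself.
Symmetric (axiom B): no — a R b but not b R a.
Euclidean (axiom 5): no — a R b and a R c, but not b R c.
So F validates K, T; KTB would additionally require R to be symmetric. The strongest is T.

T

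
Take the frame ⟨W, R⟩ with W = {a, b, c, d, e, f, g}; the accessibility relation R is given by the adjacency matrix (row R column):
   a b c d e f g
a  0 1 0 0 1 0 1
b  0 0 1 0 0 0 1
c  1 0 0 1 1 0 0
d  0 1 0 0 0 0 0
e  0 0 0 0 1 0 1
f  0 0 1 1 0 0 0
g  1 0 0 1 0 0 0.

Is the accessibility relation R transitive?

Transitive: no — a R b and b R c, but not a R c.

No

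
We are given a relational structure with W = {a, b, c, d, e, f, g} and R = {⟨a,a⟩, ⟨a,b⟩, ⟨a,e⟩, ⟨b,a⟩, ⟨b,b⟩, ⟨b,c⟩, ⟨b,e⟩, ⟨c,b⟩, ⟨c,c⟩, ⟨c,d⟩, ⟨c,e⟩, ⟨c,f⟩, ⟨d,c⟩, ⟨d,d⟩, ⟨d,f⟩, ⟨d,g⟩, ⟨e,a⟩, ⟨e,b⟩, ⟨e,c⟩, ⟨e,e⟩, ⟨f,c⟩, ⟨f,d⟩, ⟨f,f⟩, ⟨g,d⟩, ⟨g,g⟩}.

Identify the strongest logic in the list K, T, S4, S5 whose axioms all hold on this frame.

T

Reflexive (axiom T): yes — every world is R-related to itself.
Transitive (axiom 4): no — a R b and b R c, but not a R c.
Euclidean (axiom 5): no — b R a and b R c, but not a R c.
So F validates K, T; S4 would additionally require R to be transitive. The strongest is T.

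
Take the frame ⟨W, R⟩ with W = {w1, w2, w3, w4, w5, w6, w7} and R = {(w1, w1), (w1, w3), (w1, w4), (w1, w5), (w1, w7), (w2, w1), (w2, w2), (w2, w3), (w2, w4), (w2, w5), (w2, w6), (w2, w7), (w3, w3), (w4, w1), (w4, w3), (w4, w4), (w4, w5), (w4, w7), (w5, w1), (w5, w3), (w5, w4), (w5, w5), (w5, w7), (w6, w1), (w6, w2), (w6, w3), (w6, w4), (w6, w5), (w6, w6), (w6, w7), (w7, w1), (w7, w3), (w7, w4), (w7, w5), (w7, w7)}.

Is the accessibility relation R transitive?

Transitive: yes — every two-step R-path is closed by a direct edge.

Yes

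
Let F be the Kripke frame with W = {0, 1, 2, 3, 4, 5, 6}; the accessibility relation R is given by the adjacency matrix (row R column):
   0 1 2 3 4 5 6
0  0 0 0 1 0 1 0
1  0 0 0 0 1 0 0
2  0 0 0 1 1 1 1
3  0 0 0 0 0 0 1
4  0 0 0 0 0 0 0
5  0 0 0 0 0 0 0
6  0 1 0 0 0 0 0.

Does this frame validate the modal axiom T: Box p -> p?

No

Axiom T corresponds to the accessibility relation being reflexive.
Reflexive: no — 0 is not related to itself.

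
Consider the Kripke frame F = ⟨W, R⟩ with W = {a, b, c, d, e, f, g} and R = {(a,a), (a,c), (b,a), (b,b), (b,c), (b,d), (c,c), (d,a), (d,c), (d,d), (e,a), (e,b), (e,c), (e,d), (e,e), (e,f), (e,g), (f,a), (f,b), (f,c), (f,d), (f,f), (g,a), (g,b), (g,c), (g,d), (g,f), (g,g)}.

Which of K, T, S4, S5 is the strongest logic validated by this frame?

S4

Reflexive (axiom T): yes — every world is R-related to itself.
Transitive (axiom 4): yes — every two-step R-path is closed by a direct edge.
Euclidean (axiom 5): no — b R a and b R d, but not a R d.
So F validates K, T, S4; S5 would additionally require R to be Euclidean. The strongest is S4.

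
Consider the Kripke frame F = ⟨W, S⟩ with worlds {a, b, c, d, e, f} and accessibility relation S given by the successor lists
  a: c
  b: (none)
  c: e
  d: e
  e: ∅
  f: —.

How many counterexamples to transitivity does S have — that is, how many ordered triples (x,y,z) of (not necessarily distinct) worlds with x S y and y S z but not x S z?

Enumerating: (a,c,e).

1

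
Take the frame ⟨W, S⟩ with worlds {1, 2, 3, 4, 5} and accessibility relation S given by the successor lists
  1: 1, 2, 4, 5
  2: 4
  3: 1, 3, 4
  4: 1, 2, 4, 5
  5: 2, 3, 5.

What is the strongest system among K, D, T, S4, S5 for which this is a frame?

D

Serial (axiom D): yes — every world has a successor (e.g. 1 S 1).
Reflexive (axiom T): no — 2 is not related to itself.
Transitive (axiom 4): no — 1 S 5 and 5 S 3, but not 1 S 3.
Euclidean (axiom 5): no — 1 S 2 and 1 S 5, but not 2 S 5.
So F validates K, D; T would additionally require S to be reflexive. The strongest is D.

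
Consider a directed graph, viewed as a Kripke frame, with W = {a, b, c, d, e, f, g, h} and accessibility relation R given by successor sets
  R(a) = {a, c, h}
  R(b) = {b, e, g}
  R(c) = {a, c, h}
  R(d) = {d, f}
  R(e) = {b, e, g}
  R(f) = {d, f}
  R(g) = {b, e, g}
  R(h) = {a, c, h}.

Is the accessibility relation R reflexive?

Yes

Reflexive: yes — every world is R-related to itself.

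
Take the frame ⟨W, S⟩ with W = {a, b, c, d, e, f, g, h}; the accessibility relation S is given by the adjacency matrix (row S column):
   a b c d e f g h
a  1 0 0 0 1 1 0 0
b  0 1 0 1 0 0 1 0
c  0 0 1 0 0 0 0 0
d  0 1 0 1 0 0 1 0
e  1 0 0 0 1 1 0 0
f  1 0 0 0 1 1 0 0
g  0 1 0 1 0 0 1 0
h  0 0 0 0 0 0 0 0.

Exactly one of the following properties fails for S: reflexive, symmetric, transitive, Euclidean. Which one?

Reflexive: no — h is not related to itself.
Symmetric: yes — every pair in S has its reverse in S.
Transitive: yes — every two-step S-path is closed by a direct edge.
Euclidean: yes — any two successors of a common world are S-related.
Only reflexive fails.

reflexive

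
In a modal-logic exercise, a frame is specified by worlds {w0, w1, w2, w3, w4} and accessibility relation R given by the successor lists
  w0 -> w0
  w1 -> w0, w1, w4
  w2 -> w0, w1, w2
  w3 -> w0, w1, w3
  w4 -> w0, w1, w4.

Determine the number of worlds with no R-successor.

0

R is serial; there are no such worlds.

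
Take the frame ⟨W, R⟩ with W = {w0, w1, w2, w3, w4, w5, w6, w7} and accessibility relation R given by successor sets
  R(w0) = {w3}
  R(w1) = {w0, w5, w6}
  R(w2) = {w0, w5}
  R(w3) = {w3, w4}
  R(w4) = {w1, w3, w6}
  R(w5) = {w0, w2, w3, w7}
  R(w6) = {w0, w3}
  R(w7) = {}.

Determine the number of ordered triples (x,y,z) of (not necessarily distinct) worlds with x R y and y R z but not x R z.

Enumerating: (w0,w3,w4), (w1,w0,w3), (w1,w5,w2), (w1,w5,w3), (w1,w5,w7), (w1,w6,w3), (w2,w0,w3), (w2,w5,w2), (w2,w5,w3), (w2,w5,w7), (w3,w4,w1), (w3,w4,w6), … and 7 more.
Total: 19.

19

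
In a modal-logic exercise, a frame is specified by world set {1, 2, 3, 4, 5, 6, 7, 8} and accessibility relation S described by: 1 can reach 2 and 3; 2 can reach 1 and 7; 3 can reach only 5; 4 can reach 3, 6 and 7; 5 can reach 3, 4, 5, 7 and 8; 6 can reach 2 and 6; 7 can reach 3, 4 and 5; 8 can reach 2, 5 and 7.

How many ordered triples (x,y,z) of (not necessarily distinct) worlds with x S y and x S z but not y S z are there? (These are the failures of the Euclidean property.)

38

Enumerating: (1,2,2), (1,2,3), (1,3,2), (1,3,3), (2,1,1), (2,1,7), (2,7,1), (2,7,7), (4,3,3), (4,3,6), (4,3,7), (4,6,3), … and 26 more.
Total: 38.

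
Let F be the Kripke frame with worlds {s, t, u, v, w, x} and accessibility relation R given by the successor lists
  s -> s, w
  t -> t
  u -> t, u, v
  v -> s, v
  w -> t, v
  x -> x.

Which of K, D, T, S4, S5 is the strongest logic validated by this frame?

Serial (axiom D): yes — every world has a successor (e.g. s R s).
Reflexive (axiom T): no — w is not related to itself.
Transitive (axiom 4): no — s R w and w R t, but not s R t.
Euclidean (axiom 5): no — u R t and u R v, but not t R v.
So F validates K, D; T would additionally require R to be reflexive. The strongest is D.

D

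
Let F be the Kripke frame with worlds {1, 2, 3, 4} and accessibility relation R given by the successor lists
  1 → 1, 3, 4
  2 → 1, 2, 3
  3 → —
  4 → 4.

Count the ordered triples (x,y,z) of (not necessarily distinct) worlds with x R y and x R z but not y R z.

9

Enumerating: (1,3,1), (1,3,3), (1,3,4), (1,4,1), (1,4,3), (2,1,2), (2,3,1), (2,3,2), (2,3,3).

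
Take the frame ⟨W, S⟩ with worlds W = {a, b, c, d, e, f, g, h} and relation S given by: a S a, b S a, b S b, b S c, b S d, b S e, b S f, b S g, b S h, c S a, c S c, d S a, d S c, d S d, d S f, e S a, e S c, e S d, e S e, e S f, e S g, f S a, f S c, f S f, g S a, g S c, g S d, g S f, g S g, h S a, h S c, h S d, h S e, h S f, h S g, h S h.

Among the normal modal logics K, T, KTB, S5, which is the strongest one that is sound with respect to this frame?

T

Reflexive (axiom T): yes — every world is S-related to itself.
Symmetric (axiom B): no — b S a but not a S b.
Euclidean (axiom 5): no — b S a and b S c, but not a S c.
So F validates K, T; KTB would additionally require S to be symmetric. The strongest is T.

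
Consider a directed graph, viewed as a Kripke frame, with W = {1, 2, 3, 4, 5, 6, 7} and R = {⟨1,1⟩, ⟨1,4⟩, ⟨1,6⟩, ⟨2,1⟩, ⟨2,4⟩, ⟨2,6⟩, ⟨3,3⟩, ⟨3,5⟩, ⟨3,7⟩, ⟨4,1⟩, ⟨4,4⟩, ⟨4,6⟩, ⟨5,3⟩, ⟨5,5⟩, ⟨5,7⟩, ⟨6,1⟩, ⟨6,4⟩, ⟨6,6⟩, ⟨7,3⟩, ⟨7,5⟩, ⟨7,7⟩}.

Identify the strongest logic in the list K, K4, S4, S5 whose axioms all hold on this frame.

K4

Transitive (axiom 4): yes — every two-step R-path is closed by a direct edge.
Reflexive (axiom T): no — 2 is not related to itself.
Euclidean (axiom 5): yes — any two successors of a common world are R-related.
So F validates K, K4; S4 would additionally require R to be reflexive. The strongest is K4.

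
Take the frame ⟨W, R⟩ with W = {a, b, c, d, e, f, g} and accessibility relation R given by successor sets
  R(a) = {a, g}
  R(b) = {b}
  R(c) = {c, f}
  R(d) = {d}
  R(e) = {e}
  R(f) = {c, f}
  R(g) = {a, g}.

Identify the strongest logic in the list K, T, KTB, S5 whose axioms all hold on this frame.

Reflexive (axiom T): yes — every world is R-related to itself.
Symmetric (axiom B): yes — every pair in R has its reverse in R.
Euclidean (axiom 5): yes — any two successors of a common world are R-related.
So F validates K, T, KTB, S5. The strongest is S5.

S5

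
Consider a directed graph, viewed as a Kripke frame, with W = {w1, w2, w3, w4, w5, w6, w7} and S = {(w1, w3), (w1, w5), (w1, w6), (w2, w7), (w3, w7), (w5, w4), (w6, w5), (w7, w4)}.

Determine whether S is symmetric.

No

Symmetric: no — w1 S w3 but not w3 S w1.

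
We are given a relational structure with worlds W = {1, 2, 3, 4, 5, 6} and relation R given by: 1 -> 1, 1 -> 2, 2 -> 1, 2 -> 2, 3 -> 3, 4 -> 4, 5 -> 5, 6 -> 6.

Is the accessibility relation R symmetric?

Symmetric: yes — every pair in R has its reverse in R.

Yes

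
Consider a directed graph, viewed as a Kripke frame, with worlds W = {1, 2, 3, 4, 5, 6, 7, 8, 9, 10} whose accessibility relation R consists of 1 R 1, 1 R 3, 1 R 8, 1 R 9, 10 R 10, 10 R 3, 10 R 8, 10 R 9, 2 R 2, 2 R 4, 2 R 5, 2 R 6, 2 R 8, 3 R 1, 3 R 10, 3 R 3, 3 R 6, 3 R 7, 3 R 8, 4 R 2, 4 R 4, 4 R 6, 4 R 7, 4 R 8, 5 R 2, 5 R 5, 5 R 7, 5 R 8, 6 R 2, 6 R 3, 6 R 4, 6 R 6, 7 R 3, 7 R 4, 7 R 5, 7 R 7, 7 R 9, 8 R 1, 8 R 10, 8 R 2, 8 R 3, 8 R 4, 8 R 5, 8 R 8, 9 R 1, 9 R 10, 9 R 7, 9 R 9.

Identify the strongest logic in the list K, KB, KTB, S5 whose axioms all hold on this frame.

Symmetric (axiom B): yes — every pair in R has its reverse in R.
Reflexive (axiom T): yes — every world is R-related to itself.
Euclidean (axiom 5): no — 1 R 3 and 1 R 9, but not 3 R 9.
So F validates K, KB, KTB; S5 would additionally require R to be Euclidean. The strongest is KTB.

KTB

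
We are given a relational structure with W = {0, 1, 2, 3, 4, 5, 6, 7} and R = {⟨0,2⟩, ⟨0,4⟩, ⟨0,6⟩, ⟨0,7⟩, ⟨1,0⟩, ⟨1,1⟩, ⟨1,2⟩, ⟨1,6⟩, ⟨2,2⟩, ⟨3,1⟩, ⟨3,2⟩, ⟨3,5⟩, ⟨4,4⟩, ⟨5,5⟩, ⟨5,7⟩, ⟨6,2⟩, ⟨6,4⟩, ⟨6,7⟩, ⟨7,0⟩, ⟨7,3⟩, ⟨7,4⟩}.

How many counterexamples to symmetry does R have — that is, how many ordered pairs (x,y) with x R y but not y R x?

15

Enumerating: (0,2), (0,4), (0,6), (1,0), (1,2), (1,6), (3,1), (3,2), (3,5), (5,7), (6,2), (6,4), (6,7), (7,3), (7,4).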